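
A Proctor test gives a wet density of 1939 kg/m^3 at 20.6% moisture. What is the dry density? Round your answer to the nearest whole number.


Step 1: Dry density = wet density / (1 + w/100)
Step 2: Dry density = 1939 / (1 + 20.6/100)
Step 3: Dry density = 1939 / 1.206
Step 4: Dry density = 1608 kg/m^3

1608


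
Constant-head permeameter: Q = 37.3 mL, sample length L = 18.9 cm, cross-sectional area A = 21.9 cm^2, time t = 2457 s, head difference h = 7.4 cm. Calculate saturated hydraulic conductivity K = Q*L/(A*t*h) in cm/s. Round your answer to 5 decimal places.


Step 1: K = Q * L / (A * t * h)
Step 2: Numerator = 37.3 * 18.9 = 704.97
Step 3: Denominator = 21.9 * 2457 * 7.4 = 398181.42
Step 4: K = 704.97 / 398181.42 = 0.00177 cm/s

0.00177


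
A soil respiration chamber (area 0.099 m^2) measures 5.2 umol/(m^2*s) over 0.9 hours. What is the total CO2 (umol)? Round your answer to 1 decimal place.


Step 1: Convert time to seconds: 0.9 hr * 3600 = 3240.0 s
Step 2: Total = flux * area * time_s
Step 3: Total = 5.2 * 0.099 * 3240.0
Step 4: Total = 1668.0 umol

1668.0


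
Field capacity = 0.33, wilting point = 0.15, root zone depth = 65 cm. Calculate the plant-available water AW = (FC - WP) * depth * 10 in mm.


Step 1: Available water = (FC - WP) * depth * 10
Step 2: AW = (0.33 - 0.15) * 65 * 10
Step 3: AW = 0.18 * 65 * 10
Step 4: AW = 117.0 mm

117.0


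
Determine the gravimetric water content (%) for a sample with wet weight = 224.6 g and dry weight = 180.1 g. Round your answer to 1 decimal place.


Step 1: Water mass = wet - dry = 224.6 - 180.1 = 44.5 g
Step 2: w = 100 * water mass / dry mass
Step 3: w = 100 * 44.5 / 180.1 = 24.7%

24.7


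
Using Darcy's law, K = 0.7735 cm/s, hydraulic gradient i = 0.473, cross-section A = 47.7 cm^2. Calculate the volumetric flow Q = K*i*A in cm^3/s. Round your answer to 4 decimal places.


Step 1: Apply Darcy's law: Q = K * i * A
Step 2: Q = 0.7735 * 0.473 * 47.7
Step 3: Q = 17.4518 cm^3/s

17.4518


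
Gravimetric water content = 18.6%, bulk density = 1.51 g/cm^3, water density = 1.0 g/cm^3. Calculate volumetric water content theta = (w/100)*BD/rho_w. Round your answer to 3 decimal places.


Step 1: theta = (w / 100) * BD / rho_w
Step 2: theta = (18.6 / 100) * 1.51 / 1.0
Step 3: theta = 0.186 * 1.51
Step 4: theta = 0.281

0.281


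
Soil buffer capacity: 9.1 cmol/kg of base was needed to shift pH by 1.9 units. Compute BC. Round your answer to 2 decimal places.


Step 1: BC = change in base / change in pH
Step 2: BC = 9.1 / 1.9
Step 3: BC = 4.79 cmol/(kg*pH unit)

4.79


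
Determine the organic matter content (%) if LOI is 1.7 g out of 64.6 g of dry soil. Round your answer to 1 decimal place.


Step 1: OM% = 100 * LOI / sample mass
Step 2: OM = 100 * 1.7 / 64.6
Step 3: OM = 2.6%

2.6


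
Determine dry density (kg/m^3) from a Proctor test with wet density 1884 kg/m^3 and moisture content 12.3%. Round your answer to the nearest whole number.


Step 1: Dry density = wet density / (1 + w/100)
Step 2: Dry density = 1884 / (1 + 12.3/100)
Step 3: Dry density = 1884 / 1.123
Step 4: Dry density = 1678 kg/m^3

1678


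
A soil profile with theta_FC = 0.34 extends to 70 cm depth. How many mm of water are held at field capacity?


Step 1: Water (mm) = theta_FC * depth (cm) * 10
Step 2: Water = 0.34 * 70 * 10
Step 3: Water = 238.0 mm

238.0


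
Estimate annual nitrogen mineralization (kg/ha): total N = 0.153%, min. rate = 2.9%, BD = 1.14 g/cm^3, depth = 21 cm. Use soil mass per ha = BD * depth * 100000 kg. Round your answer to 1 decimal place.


Step 1: Soil mass per ha = BD * depth * 100000 = 1.14 * 21 * 100000 = 2394000 kg
Step 2: Total N pool = soil mass * N%/100 = 2394000 * 0.153/100 = 3662.82 kg/ha
Step 3: N mineralized = N pool * rate%/100 = 3662.82 * 2.9/100 = 106.2 kg/ha/yr

106.2


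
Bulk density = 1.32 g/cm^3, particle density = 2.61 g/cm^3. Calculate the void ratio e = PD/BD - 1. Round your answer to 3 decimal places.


Step 1: e = PD / BD - 1
Step 2: e = 2.61 / 1.32 - 1
Step 3: e = 1.97727 - 1
Step 4: e = 0.977

0.977


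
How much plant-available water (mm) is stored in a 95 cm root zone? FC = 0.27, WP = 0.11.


Step 1: Available water = (FC - WP) * depth * 10
Step 2: AW = (0.27 - 0.11) * 95 * 10
Step 3: AW = 0.16 * 95 * 10
Step 4: AW = 152.0 mm

152.0


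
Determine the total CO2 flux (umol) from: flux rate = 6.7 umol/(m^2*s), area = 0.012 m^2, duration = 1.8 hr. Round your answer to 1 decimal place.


Step 1: Convert time to seconds: 1.8 hr * 3600 = 6480.0 s
Step 2: Total = flux * area * time_s
Step 3: Total = 6.7 * 0.012 * 6480.0
Step 4: Total = 521.0 umol

521.0


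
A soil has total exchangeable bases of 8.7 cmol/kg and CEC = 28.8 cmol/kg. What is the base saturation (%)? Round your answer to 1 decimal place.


Step 1: BS = 100 * (sum of bases) / CEC
Step 2: BS = 100 * 8.7 / 28.8
Step 3: BS = 30.2%

30.2


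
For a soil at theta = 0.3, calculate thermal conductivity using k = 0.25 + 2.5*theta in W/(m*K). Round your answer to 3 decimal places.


Step 1: k = 0.25 + 2.5 * theta
Step 2: k = 0.25 + 2.5 * 0.3
Step 3: k = 0.25 + 0.75
Step 4: k = 1.0 W/(m*K)

1.0


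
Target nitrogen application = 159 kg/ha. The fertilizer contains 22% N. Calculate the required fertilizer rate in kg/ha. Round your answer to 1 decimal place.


Step 1: Fertilizer rate = target N / (N content / 100)
Step 2: Rate = 159 / (22 / 100)
Step 3: Rate = 159 / 0.22
Step 4: Rate = 722.7 kg/ha

722.7


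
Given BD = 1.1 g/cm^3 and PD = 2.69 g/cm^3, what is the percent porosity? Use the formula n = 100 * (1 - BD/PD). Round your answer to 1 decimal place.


Step 1: Formula: n = 100 * (1 - BD / PD)
Step 2: n = 100 * (1 - 1.1 / 2.69)
Step 3: n = 100 * (1 - 0.40892)
Step 4: n = 59.1%

59.1


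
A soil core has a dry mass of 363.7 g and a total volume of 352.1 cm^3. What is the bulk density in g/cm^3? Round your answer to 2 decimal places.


Step 1: Identify the formula: BD = dry mass / volume
Step 2: Substitute values: BD = 363.7 / 352.1
Step 3: BD = 1.03 g/cm^3

1.03


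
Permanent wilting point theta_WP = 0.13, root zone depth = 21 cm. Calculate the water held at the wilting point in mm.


Step 1: Water (mm) = theta_WP * depth * 10
Step 2: Water = 0.13 * 21 * 10
Step 3: Water = 27.3 mm

27.3


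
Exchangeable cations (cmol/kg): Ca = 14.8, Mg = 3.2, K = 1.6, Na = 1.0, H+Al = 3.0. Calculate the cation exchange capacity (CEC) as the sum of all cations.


Step 1: CEC = Ca + Mg + K + Na + (H+Al)
Step 2: CEC = 14.8 + 3.2 + 1.6 + 1.0 + 3.0
Step 3: CEC = 23.6 cmol/kg

23.6


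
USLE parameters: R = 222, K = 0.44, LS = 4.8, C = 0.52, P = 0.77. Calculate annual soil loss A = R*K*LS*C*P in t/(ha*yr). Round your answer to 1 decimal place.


Step 1: A = R * K * LS * C * P
Step 2: R * K = 222 * 0.44 = 97.68
Step 3: (R*K) * LS = 97.68 * 4.8 = 468.864
Step 4: * C * P = 468.864 * 0.52 * 0.77 = 187.7
Step 5: A = 187.7 t/(ha*yr)

187.7


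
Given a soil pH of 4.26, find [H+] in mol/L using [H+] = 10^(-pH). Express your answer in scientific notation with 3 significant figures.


Step 1: [H+] = 10^(-pH)
Step 2: [H+] = 10^(-4.26)
Step 3: [H+] = 5.50e-05 mol/L

5.50e-05


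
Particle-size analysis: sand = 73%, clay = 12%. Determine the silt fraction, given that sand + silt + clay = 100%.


Step 1: sand + silt + clay = 100%
Step 2: silt = 100 - sand - clay
Step 3: silt = 100 - 73 - 12
Step 4: silt = 15%

15


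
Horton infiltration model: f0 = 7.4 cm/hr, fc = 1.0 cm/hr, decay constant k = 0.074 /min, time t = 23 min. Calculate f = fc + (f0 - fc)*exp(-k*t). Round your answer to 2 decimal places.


Step 1: f = fc + (f0 - fc) * exp(-k * t)
Step 2: exp(-0.074 * 23) = 0.182319
Step 3: f = 1.0 + (7.4 - 1.0) * 0.182319
Step 4: f = 1.0 + 6.4 * 0.182319
Step 5: f = 2.17 cm/hr

2.17


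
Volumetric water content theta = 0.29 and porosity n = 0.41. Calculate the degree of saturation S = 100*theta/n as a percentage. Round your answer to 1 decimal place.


Step 1: S = 100 * theta_v / n
Step 2: S = 100 * 0.29 / 0.41
Step 3: S = 70.7%

70.7


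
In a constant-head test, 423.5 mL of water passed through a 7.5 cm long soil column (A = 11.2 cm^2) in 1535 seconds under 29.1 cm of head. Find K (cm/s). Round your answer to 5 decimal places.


Step 1: K = Q * L / (A * t * h)
Step 2: Numerator = 423.5 * 7.5 = 3176.25
Step 3: Denominator = 11.2 * 1535 * 29.1 = 500287.2
Step 4: K = 3176.25 / 500287.2 = 0.00635 cm/s

0.00635


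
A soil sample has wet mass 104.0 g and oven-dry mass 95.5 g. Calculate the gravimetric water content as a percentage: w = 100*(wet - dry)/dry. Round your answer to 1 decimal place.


Step 1: Water mass = wet - dry = 104.0 - 95.5 = 8.5 g
Step 2: w = 100 * water mass / dry mass
Step 3: w = 100 * 8.5 / 95.5 = 8.9%

8.9


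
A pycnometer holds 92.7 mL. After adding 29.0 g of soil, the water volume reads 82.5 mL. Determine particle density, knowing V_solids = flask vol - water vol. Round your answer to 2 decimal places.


Step 1: Volume of solids = flask volume - water volume with soil
Step 2: V_solids = 92.7 - 82.5 = 10.2 mL
Step 3: Particle density = mass / V_solids = 29.0 / 10.2 = 2.84 g/cm^3

2.84


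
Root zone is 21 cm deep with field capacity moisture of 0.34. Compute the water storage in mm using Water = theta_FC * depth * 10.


Step 1: Water (mm) = theta_FC * depth (cm) * 10
Step 2: Water = 0.34 * 21 * 10
Step 3: Water = 71.4 mm

71.4


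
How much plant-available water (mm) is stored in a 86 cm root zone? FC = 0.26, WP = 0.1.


Step 1: Available water = (FC - WP) * depth * 10
Step 2: AW = (0.26 - 0.1) * 86 * 10
Step 3: AW = 0.16 * 86 * 10
Step 4: AW = 137.6 mm

137.6


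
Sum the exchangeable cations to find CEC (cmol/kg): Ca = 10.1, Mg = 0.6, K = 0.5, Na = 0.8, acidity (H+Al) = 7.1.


Step 1: CEC = Ca + Mg + K + Na + (H+Al)
Step 2: CEC = 10.1 + 0.6 + 0.5 + 0.8 + 7.1
Step 3: CEC = 19.1 cmol/kg

19.1


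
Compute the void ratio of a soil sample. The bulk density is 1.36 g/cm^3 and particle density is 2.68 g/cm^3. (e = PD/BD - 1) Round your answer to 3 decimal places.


Step 1: e = PD / BD - 1
Step 2: e = 2.68 / 1.36 - 1
Step 3: e = 1.97059 - 1
Step 4: e = 0.971

0.971


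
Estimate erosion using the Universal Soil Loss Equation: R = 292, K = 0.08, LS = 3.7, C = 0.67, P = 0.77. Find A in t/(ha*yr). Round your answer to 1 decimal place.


Step 1: A = R * K * LS * C * P
Step 2: R * K = 292 * 0.08 = 23.36
Step 3: (R*K) * LS = 23.36 * 3.7 = 86.432
Step 4: * C * P = 86.432 * 0.67 * 0.77 = 44.6
Step 5: A = 44.6 t/(ha*yr)

44.6


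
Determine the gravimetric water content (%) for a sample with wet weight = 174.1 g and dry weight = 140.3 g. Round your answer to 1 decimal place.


Step 1: Water mass = wet - dry = 174.1 - 140.3 = 33.8 g
Step 2: w = 100 * water mass / dry mass
Step 3: w = 100 * 33.8 / 140.3 = 24.1%

24.1


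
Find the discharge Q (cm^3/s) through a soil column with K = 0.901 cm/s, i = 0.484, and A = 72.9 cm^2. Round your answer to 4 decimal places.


Step 1: Apply Darcy's law: Q = K * i * A
Step 2: Q = 0.901 * 0.484 * 72.9
Step 3: Q = 31.7905 cm^3/s

31.7905


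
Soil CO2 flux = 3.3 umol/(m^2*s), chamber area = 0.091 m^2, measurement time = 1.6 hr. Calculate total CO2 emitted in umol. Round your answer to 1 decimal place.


Step 1: Convert time to seconds: 1.6 hr * 3600 = 5760.0 s
Step 2: Total = flux * area * time_s
Step 3: Total = 3.3 * 0.091 * 5760.0
Step 4: Total = 1729.7 umol

1729.7


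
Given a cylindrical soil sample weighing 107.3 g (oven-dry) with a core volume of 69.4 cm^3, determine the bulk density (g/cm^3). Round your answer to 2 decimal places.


Step 1: Identify the formula: BD = dry mass / volume
Step 2: Substitute values: BD = 107.3 / 69.4
Step 3: BD = 1.55 g/cm^3

1.55


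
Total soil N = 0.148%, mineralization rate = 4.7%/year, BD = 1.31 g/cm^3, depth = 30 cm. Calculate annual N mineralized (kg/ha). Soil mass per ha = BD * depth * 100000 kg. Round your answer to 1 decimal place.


Step 1: Soil mass per ha = BD * depth * 100000 = 1.31 * 30 * 100000 = 3930000 kg
Step 2: Total N pool = soil mass * N%/100 = 3930000 * 0.148/100 = 5816.4 kg/ha
Step 3: N mineralized = N pool * rate%/100 = 5816.4 * 4.7/100 = 273.4 kg/ha/yr

273.4


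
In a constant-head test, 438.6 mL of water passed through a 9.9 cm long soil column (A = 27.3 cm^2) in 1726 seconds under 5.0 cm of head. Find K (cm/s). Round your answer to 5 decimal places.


Step 1: K = Q * L / (A * t * h)
Step 2: Numerator = 438.6 * 9.9 = 4342.14
Step 3: Denominator = 27.3 * 1726 * 5.0 = 235599.0
Step 4: K = 4342.14 / 235599.0 = 0.01843 cm/s

0.01843


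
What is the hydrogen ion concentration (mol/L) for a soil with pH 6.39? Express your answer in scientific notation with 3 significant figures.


Step 1: [H+] = 10^(-pH)
Step 2: [H+] = 10^(-6.39)
Step 3: [H+] = 4.07e-07 mol/L

4.07e-07


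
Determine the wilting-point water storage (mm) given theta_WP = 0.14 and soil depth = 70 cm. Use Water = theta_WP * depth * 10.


Step 1: Water (mm) = theta_WP * depth * 10
Step 2: Water = 0.14 * 70 * 10
Step 3: Water = 98.0 mm

98.0


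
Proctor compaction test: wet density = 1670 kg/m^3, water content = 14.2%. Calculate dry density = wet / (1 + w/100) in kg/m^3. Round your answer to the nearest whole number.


Step 1: Dry density = wet density / (1 + w/100)
Step 2: Dry density = 1670 / (1 + 14.2/100)
Step 3: Dry density = 1670 / 1.142
Step 4: Dry density = 1462 kg/m^3

1462


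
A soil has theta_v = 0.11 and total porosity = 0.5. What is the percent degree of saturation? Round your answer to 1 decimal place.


Step 1: S = 100 * theta_v / n
Step 2: S = 100 * 0.11 / 0.5
Step 3: S = 22.0%

22.0


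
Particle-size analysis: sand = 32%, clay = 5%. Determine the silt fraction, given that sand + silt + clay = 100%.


Step 1: sand + silt + clay = 100%
Step 2: silt = 100 - sand - clay
Step 3: silt = 100 - 32 - 5
Step 4: silt = 63%

63


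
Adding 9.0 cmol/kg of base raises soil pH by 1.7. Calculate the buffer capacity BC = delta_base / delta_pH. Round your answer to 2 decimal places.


Step 1: BC = change in base / change in pH
Step 2: BC = 9.0 / 1.7
Step 3: BC = 5.29 cmol/(kg*pH unit)

5.29


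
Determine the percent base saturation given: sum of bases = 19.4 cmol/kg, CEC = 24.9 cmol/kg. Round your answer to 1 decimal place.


Step 1: BS = 100 * (sum of bases) / CEC
Step 2: BS = 100 * 19.4 / 24.9
Step 3: BS = 77.9%

77.9


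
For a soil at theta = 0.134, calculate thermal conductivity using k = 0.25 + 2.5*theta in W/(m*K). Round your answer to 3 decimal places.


Step 1: k = 0.25 + 2.5 * theta
Step 2: k = 0.25 + 2.5 * 0.134
Step 3: k = 0.25 + 0.335
Step 4: k = 0.585 W/(m*K)

0.585


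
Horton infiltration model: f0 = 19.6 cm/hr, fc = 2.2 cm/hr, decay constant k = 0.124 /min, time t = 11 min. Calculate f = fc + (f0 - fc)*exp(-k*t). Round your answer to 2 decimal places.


Step 1: f = fc + (f0 - fc) * exp(-k * t)
Step 2: exp(-0.124 * 11) = 0.255636
Step 3: f = 2.2 + (19.6 - 2.2) * 0.255636
Step 4: f = 2.2 + 17.4 * 0.255636
Step 5: f = 6.65 cm/hr

6.65


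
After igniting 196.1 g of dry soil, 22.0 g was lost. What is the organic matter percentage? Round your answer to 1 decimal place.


Step 1: OM% = 100 * LOI / sample mass
Step 2: OM = 100 * 22.0 / 196.1
Step 3: OM = 11.2%

11.2


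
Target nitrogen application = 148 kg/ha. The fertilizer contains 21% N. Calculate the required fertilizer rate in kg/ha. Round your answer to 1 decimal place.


Step 1: Fertilizer rate = target N / (N content / 100)
Step 2: Rate = 148 / (21 / 100)
Step 3: Rate = 148 / 0.21
Step 4: Rate = 704.8 kg/ha

704.8


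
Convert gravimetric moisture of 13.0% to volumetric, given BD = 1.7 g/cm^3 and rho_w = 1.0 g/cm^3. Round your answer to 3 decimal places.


Step 1: theta = (w / 100) * BD / rho_w
Step 2: theta = (13.0 / 100) * 1.7 / 1.0
Step 3: theta = 0.13 * 1.7
Step 4: theta = 0.221

0.221


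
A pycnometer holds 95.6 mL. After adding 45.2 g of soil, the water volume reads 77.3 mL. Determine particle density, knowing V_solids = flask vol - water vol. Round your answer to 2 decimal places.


Step 1: Volume of solids = flask volume - water volume with soil
Step 2: V_solids = 95.6 - 77.3 = 18.3 mL
Step 3: Particle density = mass / V_solids = 45.2 / 18.3 = 2.47 g/cm^3

2.47


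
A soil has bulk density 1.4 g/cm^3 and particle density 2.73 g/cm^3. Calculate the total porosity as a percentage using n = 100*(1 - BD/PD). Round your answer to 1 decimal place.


Step 1: Formula: n = 100 * (1 - BD / PD)
Step 2: n = 100 * (1 - 1.4 / 2.73)
Step 3: n = 100 * (1 - 0.51282)
Step 4: n = 48.7%

48.7


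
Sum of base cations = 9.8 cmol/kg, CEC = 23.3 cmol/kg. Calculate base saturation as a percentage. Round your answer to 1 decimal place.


Step 1: BS = 100 * (sum of bases) / CEC
Step 2: BS = 100 * 9.8 / 23.3
Step 3: BS = 42.1%

42.1


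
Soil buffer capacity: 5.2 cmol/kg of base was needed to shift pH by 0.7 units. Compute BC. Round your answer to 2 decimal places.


Step 1: BC = change in base / change in pH
Step 2: BC = 5.2 / 0.7
Step 3: BC = 7.43 cmol/(kg*pH unit)

7.43


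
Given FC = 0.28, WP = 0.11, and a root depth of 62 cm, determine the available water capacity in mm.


Step 1: Available water = (FC - WP) * depth * 10
Step 2: AW = (0.28 - 0.11) * 62 * 10
Step 3: AW = 0.17 * 62 * 10
Step 4: AW = 105.4 mm

105.4


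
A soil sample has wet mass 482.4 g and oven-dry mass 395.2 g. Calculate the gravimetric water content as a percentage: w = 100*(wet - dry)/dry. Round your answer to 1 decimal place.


Step 1: Water mass = wet - dry = 482.4 - 395.2 = 87.2 g
Step 2: w = 100 * water mass / dry mass
Step 3: w = 100 * 87.2 / 395.2 = 22.1%

22.1


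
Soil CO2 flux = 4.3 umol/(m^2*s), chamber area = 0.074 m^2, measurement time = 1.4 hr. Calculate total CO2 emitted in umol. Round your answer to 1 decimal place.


Step 1: Convert time to seconds: 1.4 hr * 3600 = 5040.0 s
Step 2: Total = flux * area * time_s
Step 3: Total = 4.3 * 0.074 * 5040.0
Step 4: Total = 1603.7 umol

1603.7


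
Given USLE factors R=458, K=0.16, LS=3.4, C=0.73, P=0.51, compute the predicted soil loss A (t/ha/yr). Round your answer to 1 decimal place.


Step 1: A = R * K * LS * C * P
Step 2: R * K = 458 * 0.16 = 73.28
Step 3: (R*K) * LS = 73.28 * 3.4 = 249.152
Step 4: * C * P = 249.152 * 0.73 * 0.51 = 92.8
Step 5: A = 92.8 t/(ha*yr)

92.8


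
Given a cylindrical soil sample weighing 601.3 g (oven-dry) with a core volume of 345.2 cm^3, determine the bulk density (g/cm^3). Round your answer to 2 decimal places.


Step 1: Identify the formula: BD = dry mass / volume
Step 2: Substitute values: BD = 601.3 / 345.2
Step 3: BD = 1.74 g/cm^3

1.74


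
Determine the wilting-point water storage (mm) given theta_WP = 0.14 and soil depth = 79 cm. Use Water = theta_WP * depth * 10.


Step 1: Water (mm) = theta_WP * depth * 10
Step 2: Water = 0.14 * 79 * 10
Step 3: Water = 110.6 mm

110.6


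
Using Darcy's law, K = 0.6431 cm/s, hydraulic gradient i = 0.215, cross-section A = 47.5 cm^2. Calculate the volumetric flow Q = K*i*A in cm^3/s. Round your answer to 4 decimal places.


Step 1: Apply Darcy's law: Q = K * i * A
Step 2: Q = 0.6431 * 0.215 * 47.5
Step 3: Q = 6.5677 cm^3/s

6.5677


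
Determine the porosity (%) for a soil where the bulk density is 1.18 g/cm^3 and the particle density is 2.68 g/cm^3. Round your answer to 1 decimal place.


Step 1: Formula: n = 100 * (1 - BD / PD)
Step 2: n = 100 * (1 - 1.18 / 2.68)
Step 3: n = 100 * (1 - 0.4403)
Step 4: n = 56.0%

56.0


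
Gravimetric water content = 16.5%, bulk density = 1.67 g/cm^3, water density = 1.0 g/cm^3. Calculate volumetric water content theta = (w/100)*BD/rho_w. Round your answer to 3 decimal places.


Step 1: theta = (w / 100) * BD / rho_w
Step 2: theta = (16.5 / 100) * 1.67 / 1.0
Step 3: theta = 0.165 * 1.67
Step 4: theta = 0.276

0.276


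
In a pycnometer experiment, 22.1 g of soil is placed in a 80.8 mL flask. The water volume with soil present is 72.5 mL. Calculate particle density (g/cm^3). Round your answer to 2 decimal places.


Step 1: Volume of solids = flask volume - water volume with soil
Step 2: V_solids = 80.8 - 72.5 = 8.3 mL
Step 3: Particle density = mass / V_solids = 22.1 / 8.3 = 2.66 g/cm^3

2.66


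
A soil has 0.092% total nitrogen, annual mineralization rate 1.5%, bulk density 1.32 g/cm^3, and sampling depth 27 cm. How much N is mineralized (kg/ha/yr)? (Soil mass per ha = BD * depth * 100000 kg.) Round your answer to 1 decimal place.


Step 1: Soil mass per ha = BD * depth * 100000 = 1.32 * 27 * 100000 = 3564000 kg
Step 2: Total N pool = soil mass * N%/100 = 3564000 * 0.092/100 = 3278.88 kg/ha
Step 3: N mineralized = N pool * rate%/100 = 3278.88 * 1.5/100 = 49.2 kg/ha/yr

49.2


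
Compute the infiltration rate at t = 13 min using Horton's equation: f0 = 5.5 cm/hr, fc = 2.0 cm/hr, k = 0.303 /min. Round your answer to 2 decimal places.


Step 1: f = fc + (f0 - fc) * exp(-k * t)
Step 2: exp(-0.303 * 13) = 0.019468
Step 3: f = 2.0 + (5.5 - 2.0) * 0.019468
Step 4: f = 2.0 + 3.5 * 0.019468
Step 5: f = 2.07 cm/hr

2.07


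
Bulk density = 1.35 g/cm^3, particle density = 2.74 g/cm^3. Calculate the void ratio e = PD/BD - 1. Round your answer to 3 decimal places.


Step 1: e = PD / BD - 1
Step 2: e = 2.74 / 1.35 - 1
Step 3: e = 2.02963 - 1
Step 4: e = 1.03

1.03


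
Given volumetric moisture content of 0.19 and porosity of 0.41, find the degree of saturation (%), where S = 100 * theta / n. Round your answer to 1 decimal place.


Step 1: S = 100 * theta_v / n
Step 2: S = 100 * 0.19 / 0.41
Step 3: S = 46.3%

46.3


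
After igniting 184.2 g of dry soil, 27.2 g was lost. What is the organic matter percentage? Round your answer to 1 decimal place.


Step 1: OM% = 100 * LOI / sample mass
Step 2: OM = 100 * 27.2 / 184.2
Step 3: OM = 14.8%

14.8


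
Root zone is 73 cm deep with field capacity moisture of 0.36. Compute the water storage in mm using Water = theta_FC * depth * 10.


Step 1: Water (mm) = theta_FC * depth (cm) * 10
Step 2: Water = 0.36 * 73 * 10
Step 3: Water = 262.8 mm

262.8


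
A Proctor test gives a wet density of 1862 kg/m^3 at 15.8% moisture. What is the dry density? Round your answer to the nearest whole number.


Step 1: Dry density = wet density / (1 + w/100)
Step 2: Dry density = 1862 / (1 + 15.8/100)
Step 3: Dry density = 1862 / 1.158
Step 4: Dry density = 1608 kg/m^3

1608


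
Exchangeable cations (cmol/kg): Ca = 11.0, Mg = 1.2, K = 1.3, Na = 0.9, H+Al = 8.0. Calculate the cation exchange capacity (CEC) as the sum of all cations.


Step 1: CEC = Ca + Mg + K + Na + (H+Al)
Step 2: CEC = 11.0 + 1.2 + 1.3 + 0.9 + 8.0
Step 3: CEC = 22.4 cmol/kg

22.4


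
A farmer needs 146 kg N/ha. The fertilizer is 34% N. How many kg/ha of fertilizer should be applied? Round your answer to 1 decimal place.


Step 1: Fertilizer rate = target N / (N content / 100)
Step 2: Rate = 146 / (34 / 100)
Step 3: Rate = 146 / 0.34
Step 4: Rate = 429.4 kg/ha

429.4


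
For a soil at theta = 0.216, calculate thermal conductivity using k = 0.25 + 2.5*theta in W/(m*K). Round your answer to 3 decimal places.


Step 1: k = 0.25 + 2.5 * theta
Step 2: k = 0.25 + 2.5 * 0.216
Step 3: k = 0.25 + 0.54
Step 4: k = 0.79 W/(m*K)

0.79


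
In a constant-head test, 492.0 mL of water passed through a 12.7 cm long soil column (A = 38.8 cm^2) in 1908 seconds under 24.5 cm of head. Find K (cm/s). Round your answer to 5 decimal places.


Step 1: K = Q * L / (A * t * h)
Step 2: Numerator = 492.0 * 12.7 = 6248.4
Step 3: Denominator = 38.8 * 1908 * 24.5 = 1813744.8
Step 4: K = 6248.4 / 1813744.8 = 0.00345 cm/s

0.00345


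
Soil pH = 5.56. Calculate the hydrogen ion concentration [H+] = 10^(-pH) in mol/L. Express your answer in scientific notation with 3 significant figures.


Step 1: [H+] = 10^(-pH)
Step 2: [H+] = 10^(-5.56)
Step 3: [H+] = 2.75e-06 mol/L

2.75e-06


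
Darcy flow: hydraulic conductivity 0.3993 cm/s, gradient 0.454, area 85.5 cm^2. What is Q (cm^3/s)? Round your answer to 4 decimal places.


Step 1: Apply Darcy's law: Q = K * i * A
Step 2: Q = 0.3993 * 0.454 * 85.5
Step 3: Q = 15.4996 cm^3/s

15.4996


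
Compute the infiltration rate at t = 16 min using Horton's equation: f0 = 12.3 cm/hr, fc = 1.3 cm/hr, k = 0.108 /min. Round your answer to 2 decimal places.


Step 1: f = fc + (f0 - fc) * exp(-k * t)
Step 2: exp(-0.108 * 16) = 0.177639
Step 3: f = 1.3 + (12.3 - 1.3) * 0.177639
Step 4: f = 1.3 + 11.0 * 0.177639
Step 5: f = 3.25 cm/hr

3.25


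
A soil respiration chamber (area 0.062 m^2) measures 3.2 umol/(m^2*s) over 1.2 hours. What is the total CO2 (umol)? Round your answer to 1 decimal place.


Step 1: Convert time to seconds: 1.2 hr * 3600 = 4320.0 s
Step 2: Total = flux * area * time_s
Step 3: Total = 3.2 * 0.062 * 4320.0
Step 4: Total = 857.1 umol

857.1


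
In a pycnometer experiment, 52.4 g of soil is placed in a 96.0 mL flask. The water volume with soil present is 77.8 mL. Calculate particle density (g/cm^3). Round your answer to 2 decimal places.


Step 1: Volume of solids = flask volume - water volume with soil
Step 2: V_solids = 96.0 - 77.8 = 18.2 mL
Step 3: Particle density = mass / V_solids = 52.4 / 18.2 = 2.88 g/cm^3

2.88


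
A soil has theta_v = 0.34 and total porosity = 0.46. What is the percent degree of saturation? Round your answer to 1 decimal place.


Step 1: S = 100 * theta_v / n
Step 2: S = 100 * 0.34 / 0.46
Step 3: S = 73.9%

73.9


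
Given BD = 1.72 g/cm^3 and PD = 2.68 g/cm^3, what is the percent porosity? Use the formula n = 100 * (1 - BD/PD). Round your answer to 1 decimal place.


Step 1: Formula: n = 100 * (1 - BD / PD)
Step 2: n = 100 * (1 - 1.72 / 2.68)
Step 3: n = 100 * (1 - 0.64179)
Step 4: n = 35.8%

35.8


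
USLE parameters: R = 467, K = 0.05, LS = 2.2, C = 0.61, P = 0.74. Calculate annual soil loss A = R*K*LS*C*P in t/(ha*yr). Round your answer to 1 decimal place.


Step 1: A = R * K * LS * C * P
Step 2: R * K = 467 * 0.05 = 23.35
Step 3: (R*K) * LS = 23.35 * 2.2 = 51.37
Step 4: * C * P = 51.37 * 0.61 * 0.74 = 23.2
Step 5: A = 23.2 t/(ha*yr)

23.2


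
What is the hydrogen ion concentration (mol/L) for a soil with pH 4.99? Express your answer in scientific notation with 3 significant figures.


Step 1: [H+] = 10^(-pH)
Step 2: [H+] = 10^(-4.99)
Step 3: [H+] = 1.02e-05 mol/L

1.02e-05


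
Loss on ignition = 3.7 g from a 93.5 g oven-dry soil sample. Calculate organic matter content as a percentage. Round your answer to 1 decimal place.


Step 1: OM% = 100 * LOI / sample mass
Step 2: OM = 100 * 3.7 / 93.5
Step 3: OM = 4.0%

4.0


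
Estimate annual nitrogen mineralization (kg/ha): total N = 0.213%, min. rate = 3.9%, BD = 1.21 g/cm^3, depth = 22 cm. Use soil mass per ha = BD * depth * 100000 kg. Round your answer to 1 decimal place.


Step 1: Soil mass per ha = BD * depth * 100000 = 1.21 * 22 * 100000 = 2662000 kg
Step 2: Total N pool = soil mass * N%/100 = 2662000 * 0.213/100 = 5670.06 kg/ha
Step 3: N mineralized = N pool * rate%/100 = 5670.06 * 3.9/100 = 221.1 kg/ha/yr

221.1


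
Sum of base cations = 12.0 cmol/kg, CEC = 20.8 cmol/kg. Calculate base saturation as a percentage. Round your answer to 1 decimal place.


Step 1: BS = 100 * (sum of bases) / CEC
Step 2: BS = 100 * 12.0 / 20.8
Step 3: BS = 57.7%

57.7


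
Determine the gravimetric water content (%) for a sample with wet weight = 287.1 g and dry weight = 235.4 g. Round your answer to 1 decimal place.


Step 1: Water mass = wet - dry = 287.1 - 235.4 = 51.7 g
Step 2: w = 100 * water mass / dry mass
Step 3: w = 100 * 51.7 / 235.4 = 22.0%

22.0


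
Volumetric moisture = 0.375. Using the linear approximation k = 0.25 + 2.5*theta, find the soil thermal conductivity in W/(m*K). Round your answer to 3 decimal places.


Step 1: k = 0.25 + 2.5 * theta
Step 2: k = 0.25 + 2.5 * 0.375
Step 3: k = 0.25 + 0.938
Step 4: k = 1.188 W/(m*K)

1.188


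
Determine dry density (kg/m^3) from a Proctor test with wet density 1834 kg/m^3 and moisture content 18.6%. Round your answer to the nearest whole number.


Step 1: Dry density = wet density / (1 + w/100)
Step 2: Dry density = 1834 / (1 + 18.6/100)
Step 3: Dry density = 1834 / 1.186
Step 4: Dry density = 1546 kg/m^3

1546


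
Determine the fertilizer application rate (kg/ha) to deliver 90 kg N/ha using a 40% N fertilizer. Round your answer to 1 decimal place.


Step 1: Fertilizer rate = target N / (N content / 100)
Step 2: Rate = 90 / (40 / 100)
Step 3: Rate = 90 / 0.4
Step 4: Rate = 225.0 kg/ha

225.0


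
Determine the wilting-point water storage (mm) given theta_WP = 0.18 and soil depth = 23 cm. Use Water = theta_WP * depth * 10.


Step 1: Water (mm) = theta_WP * depth * 10
Step 2: Water = 0.18 * 23 * 10
Step 3: Water = 41.4 mm

41.4


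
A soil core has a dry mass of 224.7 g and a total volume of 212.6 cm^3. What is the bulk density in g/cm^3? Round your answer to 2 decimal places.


Step 1: Identify the formula: BD = dry mass / volume
Step 2: Substitute values: BD = 224.7 / 212.6
Step 3: BD = 1.06 g/cm^3

1.06


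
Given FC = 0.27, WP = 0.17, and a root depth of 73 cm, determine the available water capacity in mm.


Step 1: Available water = (FC - WP) * depth * 10
Step 2: AW = (0.27 - 0.17) * 73 * 10
Step 3: AW = 0.1 * 73 * 10
Step 4: AW = 73.0 mm

73.0


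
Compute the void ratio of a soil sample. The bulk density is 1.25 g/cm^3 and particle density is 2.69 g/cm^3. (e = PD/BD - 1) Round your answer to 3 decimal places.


Step 1: e = PD / BD - 1
Step 2: e = 2.69 / 1.25 - 1
Step 3: e = 2.152 - 1
Step 4: e = 1.152

1.152


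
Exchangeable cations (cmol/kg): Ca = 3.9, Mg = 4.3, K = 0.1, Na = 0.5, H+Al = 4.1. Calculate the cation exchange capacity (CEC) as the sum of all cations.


Step 1: CEC = Ca + Mg + K + Na + (H+Al)
Step 2: CEC = 3.9 + 4.3 + 0.1 + 0.5 + 4.1
Step 3: CEC = 12.9 cmol/kg

12.9


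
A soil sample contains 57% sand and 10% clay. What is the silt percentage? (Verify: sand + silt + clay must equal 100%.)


Step 1: sand + silt + clay = 100%
Step 2: silt = 100 - sand - clay
Step 3: silt = 100 - 57 - 10
Step 4: silt = 33%

33


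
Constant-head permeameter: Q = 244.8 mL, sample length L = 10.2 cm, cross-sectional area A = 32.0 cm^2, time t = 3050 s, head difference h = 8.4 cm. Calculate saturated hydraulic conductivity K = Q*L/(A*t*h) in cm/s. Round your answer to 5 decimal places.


Step 1: K = Q * L / (A * t * h)
Step 2: Numerator = 244.8 * 10.2 = 2496.96
Step 3: Denominator = 32.0 * 3050 * 8.4 = 819840.0
Step 4: K = 2496.96 / 819840.0 = 0.00305 cm/s

0.00305


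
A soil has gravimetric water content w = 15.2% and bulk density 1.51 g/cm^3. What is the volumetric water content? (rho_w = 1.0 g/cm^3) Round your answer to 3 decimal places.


Step 1: theta = (w / 100) * BD / rho_w
Step 2: theta = (15.2 / 100) * 1.51 / 1.0
Step 3: theta = 0.152 * 1.51
Step 4: theta = 0.23

0.23


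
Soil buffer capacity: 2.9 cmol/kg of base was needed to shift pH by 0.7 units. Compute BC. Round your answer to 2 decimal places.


Step 1: BC = change in base / change in pH
Step 2: BC = 2.9 / 0.7
Step 3: BC = 4.14 cmol/(kg*pH unit)

4.14


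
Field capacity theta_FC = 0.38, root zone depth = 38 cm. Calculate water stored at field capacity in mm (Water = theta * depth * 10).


Step 1: Water (mm) = theta_FC * depth (cm) * 10
Step 2: Water = 0.38 * 38 * 10
Step 3: Water = 144.4 mm

144.4


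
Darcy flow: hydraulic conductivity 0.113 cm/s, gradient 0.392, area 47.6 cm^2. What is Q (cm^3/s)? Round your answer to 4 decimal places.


Step 1: Apply Darcy's law: Q = K * i * A
Step 2: Q = 0.113 * 0.392 * 47.6
Step 3: Q = 2.1085 cm^3/s

2.1085


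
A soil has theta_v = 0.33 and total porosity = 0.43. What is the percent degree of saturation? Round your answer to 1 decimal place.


Step 1: S = 100 * theta_v / n
Step 2: S = 100 * 0.33 / 0.43
Step 3: S = 76.7%

76.7


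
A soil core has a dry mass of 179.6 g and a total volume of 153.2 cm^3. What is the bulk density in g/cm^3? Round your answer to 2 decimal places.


Step 1: Identify the formula: BD = dry mass / volume
Step 2: Substitute values: BD = 179.6 / 153.2
Step 3: BD = 1.17 g/cm^3

1.17


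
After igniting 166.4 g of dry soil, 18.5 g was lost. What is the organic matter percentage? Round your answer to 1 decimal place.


Step 1: OM% = 100 * LOI / sample mass
Step 2: OM = 100 * 18.5 / 166.4
Step 3: OM = 11.1%

11.1


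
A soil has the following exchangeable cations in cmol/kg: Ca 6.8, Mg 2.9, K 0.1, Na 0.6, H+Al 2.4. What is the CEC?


Step 1: CEC = Ca + Mg + K + Na + (H+Al)
Step 2: CEC = 6.8 + 2.9 + 0.1 + 0.6 + 2.4
Step 3: CEC = 12.8 cmol/kg

12.8


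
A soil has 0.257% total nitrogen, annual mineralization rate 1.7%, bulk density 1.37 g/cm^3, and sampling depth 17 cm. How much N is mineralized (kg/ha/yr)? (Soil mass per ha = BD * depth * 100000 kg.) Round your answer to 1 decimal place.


Step 1: Soil mass per ha = BD * depth * 100000 = 1.37 * 17 * 100000 = 2329000 kg
Step 2: Total N pool = soil mass * N%/100 = 2329000 * 0.257/100 = 5985.53 kg/ha
Step 3: N mineralized = N pool * rate%/100 = 5985.53 * 1.7/100 = 101.8 kg/ha/yr

101.8


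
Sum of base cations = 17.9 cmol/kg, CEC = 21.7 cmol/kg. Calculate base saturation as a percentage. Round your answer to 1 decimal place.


Step 1: BS = 100 * (sum of bases) / CEC
Step 2: BS = 100 * 17.9 / 21.7
Step 3: BS = 82.5%

82.5


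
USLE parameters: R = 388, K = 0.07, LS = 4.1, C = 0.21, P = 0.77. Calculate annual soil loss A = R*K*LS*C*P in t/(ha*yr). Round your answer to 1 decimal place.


Step 1: A = R * K * LS * C * P
Step 2: R * K = 388 * 0.07 = 27.16
Step 3: (R*K) * LS = 27.16 * 4.1 = 111.356
Step 4: * C * P = 111.356 * 0.21 * 0.77 = 18.0
Step 5: A = 18.0 t/(ha*yr)

18.0


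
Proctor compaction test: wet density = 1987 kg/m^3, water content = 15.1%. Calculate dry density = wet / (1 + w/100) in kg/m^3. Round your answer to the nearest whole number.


Step 1: Dry density = wet density / (1 + w/100)
Step 2: Dry density = 1987 / (1 + 15.1/100)
Step 3: Dry density = 1987 / 1.151
Step 4: Dry density = 1726 kg/m^3

1726


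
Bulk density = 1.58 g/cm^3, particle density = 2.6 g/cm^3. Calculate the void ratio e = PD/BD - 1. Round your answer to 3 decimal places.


Step 1: e = PD / BD - 1
Step 2: e = 2.6 / 1.58 - 1
Step 3: e = 1.64557 - 1
Step 4: e = 0.646

0.646


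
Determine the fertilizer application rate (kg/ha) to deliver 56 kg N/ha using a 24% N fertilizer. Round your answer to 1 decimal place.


Step 1: Fertilizer rate = target N / (N content / 100)
Step 2: Rate = 56 / (24 / 100)
Step 3: Rate = 56 / 0.24
Step 4: Rate = 233.3 kg/ha

233.3


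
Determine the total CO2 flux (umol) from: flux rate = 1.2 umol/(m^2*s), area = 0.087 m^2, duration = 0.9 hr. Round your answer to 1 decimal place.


Step 1: Convert time to seconds: 0.9 hr * 3600 = 3240.0 s
Step 2: Total = flux * area * time_s
Step 3: Total = 1.2 * 0.087 * 3240.0
Step 4: Total = 338.3 umol

338.3


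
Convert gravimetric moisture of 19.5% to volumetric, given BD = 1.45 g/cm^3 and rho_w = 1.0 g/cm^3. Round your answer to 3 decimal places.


Step 1: theta = (w / 100) * BD / rho_w
Step 2: theta = (19.5 / 100) * 1.45 / 1.0
Step 3: theta = 0.195 * 1.45
Step 4: theta = 0.283

0.283


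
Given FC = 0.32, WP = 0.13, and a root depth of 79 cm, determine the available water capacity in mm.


Step 1: Available water = (FC - WP) * depth * 10
Step 2: AW = (0.32 - 0.13) * 79 * 10
Step 3: AW = 0.19 * 79 * 10
Step 4: AW = 150.1 mm

150.1


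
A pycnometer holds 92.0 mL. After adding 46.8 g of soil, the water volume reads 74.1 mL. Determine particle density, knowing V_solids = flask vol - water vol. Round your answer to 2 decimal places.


Step 1: Volume of solids = flask volume - water volume with soil
Step 2: V_solids = 92.0 - 74.1 = 17.9 mL
Step 3: Particle density = mass / V_solids = 46.8 / 17.9 = 2.61 g/cm^3

2.61


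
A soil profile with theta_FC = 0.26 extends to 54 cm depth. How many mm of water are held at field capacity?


Step 1: Water (mm) = theta_FC * depth (cm) * 10
Step 2: Water = 0.26 * 54 * 10
Step 3: Water = 140.4 mm

140.4


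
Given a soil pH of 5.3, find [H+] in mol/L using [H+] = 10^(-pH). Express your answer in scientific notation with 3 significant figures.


Step 1: [H+] = 10^(-pH)
Step 2: [H+] = 10^(-5.3)
Step 3: [H+] = 5.01e-06 mol/L

5.01e-06


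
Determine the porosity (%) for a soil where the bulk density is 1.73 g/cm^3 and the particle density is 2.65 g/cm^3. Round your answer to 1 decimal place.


Step 1: Formula: n = 100 * (1 - BD / PD)
Step 2: n = 100 * (1 - 1.73 / 2.65)
Step 3: n = 100 * (1 - 0.65283)
Step 4: n = 34.7%

34.7


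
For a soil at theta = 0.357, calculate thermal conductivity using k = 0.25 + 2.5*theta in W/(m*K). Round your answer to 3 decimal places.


Step 1: k = 0.25 + 2.5 * theta
Step 2: k = 0.25 + 2.5 * 0.357
Step 3: k = 0.25 + 0.893
Step 4: k = 1.143 W/(m*K)

1.143


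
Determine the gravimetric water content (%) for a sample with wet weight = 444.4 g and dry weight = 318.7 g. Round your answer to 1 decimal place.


Step 1: Water mass = wet - dry = 444.4 - 318.7 = 125.7 g
Step 2: w = 100 * water mass / dry mass
Step 3: w = 100 * 125.7 / 318.7 = 39.4%

39.4


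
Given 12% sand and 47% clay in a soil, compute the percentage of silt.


Step 1: sand + silt + clay = 100%
Step 2: silt = 100 - sand - clay
Step 3: silt = 100 - 12 - 47
Step 4: silt = 41%

41


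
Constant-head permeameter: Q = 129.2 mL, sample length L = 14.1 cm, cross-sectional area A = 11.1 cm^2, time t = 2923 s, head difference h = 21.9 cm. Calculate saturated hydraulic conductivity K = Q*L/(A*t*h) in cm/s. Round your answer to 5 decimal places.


Step 1: K = Q * L / (A * t * h)
Step 2: Numerator = 129.2 * 14.1 = 1821.72
Step 3: Denominator = 11.1 * 2923 * 21.9 = 710552.07
Step 4: K = 1821.72 / 710552.07 = 0.00256 cm/s

0.00256


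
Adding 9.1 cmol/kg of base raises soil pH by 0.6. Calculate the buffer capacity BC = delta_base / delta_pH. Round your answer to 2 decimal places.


Step 1: BC = change in base / change in pH
Step 2: BC = 9.1 / 0.6
Step 3: BC = 15.17 cmol/(kg*pH unit)

15.17


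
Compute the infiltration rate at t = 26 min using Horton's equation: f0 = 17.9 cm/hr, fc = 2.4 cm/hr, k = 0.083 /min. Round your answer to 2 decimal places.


Step 1: f = fc + (f0 - fc) * exp(-k * t)
Step 2: exp(-0.083 * 26) = 0.115556
Step 3: f = 2.4 + (17.9 - 2.4) * 0.115556
Step 4: f = 2.4 + 15.5 * 0.115556
Step 5: f = 4.19 cm/hr

4.19


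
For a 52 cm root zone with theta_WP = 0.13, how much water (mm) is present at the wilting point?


Step 1: Water (mm) = theta_WP * depth * 10
Step 2: Water = 0.13 * 52 * 10
Step 3: Water = 67.6 mm

67.6


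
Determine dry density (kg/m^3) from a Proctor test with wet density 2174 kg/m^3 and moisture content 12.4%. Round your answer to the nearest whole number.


Step 1: Dry density = wet density / (1 + w/100)
Step 2: Dry density = 2174 / (1 + 12.4/100)
Step 3: Dry density = 2174 / 1.124
Step 4: Dry density = 1934 kg/m^3

1934


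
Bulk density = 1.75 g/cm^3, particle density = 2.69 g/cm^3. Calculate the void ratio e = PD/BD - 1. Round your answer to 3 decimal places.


Step 1: e = PD / BD - 1
Step 2: e = 2.69 / 1.75 - 1
Step 3: e = 1.53714 - 1
Step 4: e = 0.537

0.537


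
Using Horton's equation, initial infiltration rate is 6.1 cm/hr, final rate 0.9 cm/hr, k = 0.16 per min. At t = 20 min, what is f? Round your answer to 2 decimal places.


Step 1: f = fc + (f0 - fc) * exp(-k * t)
Step 2: exp(-0.16 * 20) = 0.040762
Step 3: f = 0.9 + (6.1 - 0.9) * 0.040762
Step 4: f = 0.9 + 5.2 * 0.040762
Step 5: f = 1.11 cm/hr

1.11


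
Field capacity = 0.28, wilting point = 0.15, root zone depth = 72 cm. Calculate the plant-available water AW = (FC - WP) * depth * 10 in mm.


Step 1: Available water = (FC - WP) * depth * 10
Step 2: AW = (0.28 - 0.15) * 72 * 10
Step 3: AW = 0.13 * 72 * 10
Step 4: AW = 93.6 mm

93.6
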